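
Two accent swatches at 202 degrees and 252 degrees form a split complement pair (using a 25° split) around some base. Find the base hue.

The accents sit 25° either side of the complement, so the complement is their short-arc midpoint on the wheel.
Short-arc midpoint of 202° and 252°: 227°.
Base is 180° from the complement: 227 − 180 = 47°

47°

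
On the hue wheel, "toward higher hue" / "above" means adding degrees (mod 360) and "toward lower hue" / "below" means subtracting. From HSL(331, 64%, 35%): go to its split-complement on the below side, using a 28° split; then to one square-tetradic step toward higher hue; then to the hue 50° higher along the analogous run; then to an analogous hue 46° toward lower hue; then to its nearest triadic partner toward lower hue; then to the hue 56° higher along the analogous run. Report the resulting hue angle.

split-comp 28° ↓ +152°: 331 + 152 = 483 → 483 − 360 = 123°
square ↑ +90°: 123 + 90 = 213°
analog 50° ↑ +50°: 213 + 50 = 263°
analog 46° ↓ −46°: 263 − 46 = 217°
triadic ↓ −120°: 217 − 120 = 97°
analog 56° ↑ +56°: 97 + 56 = 153°

153°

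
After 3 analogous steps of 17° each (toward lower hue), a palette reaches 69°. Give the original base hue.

120°

3 steps of 17° (toward lower hue) give a net shift of −51°.
Start = end − shift: 69 + 51 = 120°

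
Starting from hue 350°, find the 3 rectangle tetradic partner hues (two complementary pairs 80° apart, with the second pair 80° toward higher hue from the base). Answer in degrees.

70°, 170°, and 250°

A rectangular tetradic uses two complementary pairs 80° apart: offsets 0°, 80°, 180°, 260°.
350 + 80 = 430 → 430 − 360 = 70°
350 + 180 = 530 → 530 − 360 = 170°
350 + 260 = 610 → 610 − 360 = 250°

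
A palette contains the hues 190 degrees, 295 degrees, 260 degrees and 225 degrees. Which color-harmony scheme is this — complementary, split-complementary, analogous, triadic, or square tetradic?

analogous

Sort the hues: 190°, 225°, 260°, 295°.
Successive gaps around the wheel: 35°, 35°, 35°, 255°.
A run of hues at equal small steps (35°) with one large closing gap is an analogous group.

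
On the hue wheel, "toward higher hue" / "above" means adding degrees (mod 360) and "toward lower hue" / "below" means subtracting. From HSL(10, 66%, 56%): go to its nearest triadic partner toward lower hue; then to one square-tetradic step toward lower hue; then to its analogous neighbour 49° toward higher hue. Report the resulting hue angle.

−120° (triadic ↓): 10 − 120 = -110 → -110 + 360 = 250°
−90° (square ↓): 250 − 90 = 160°
+49° (analog 49° ↑): 160 + 49 = 209°

209°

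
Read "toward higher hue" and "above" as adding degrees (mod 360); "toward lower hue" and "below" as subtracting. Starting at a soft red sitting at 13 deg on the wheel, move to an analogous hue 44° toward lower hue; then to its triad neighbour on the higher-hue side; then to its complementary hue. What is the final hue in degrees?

analog 44° ↓ −44°: 13 − 44 = -31 → -31 + 360 = 329°
triadic ↑ +120°: 329 + 120 = 449 → 449 − 360 = 89°
complement +180°: 89 + 180 = 269°

269°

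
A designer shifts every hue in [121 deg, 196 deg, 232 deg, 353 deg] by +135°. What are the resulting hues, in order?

256°, 331°, 7°, 128°

121 + 135 = 256°
196 + 135 = 331°
232 + 135 = 367 → 367 − 360 = 7°
353 + 135 = 488 → 488 − 360 = 128°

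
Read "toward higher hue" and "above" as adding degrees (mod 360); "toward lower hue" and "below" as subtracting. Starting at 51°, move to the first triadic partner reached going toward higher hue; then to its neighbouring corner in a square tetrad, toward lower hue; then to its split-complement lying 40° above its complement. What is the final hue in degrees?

triadic ↑ +120°: 51 + 120 = 171°
square ↓ −90°: 171 − 90 = 81°
split-comp 40° ↑ +220°: 81 + 220 = 301°

301°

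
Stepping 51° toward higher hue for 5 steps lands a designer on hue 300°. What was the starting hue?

45°

5 steps of 51° (toward higher hue) give a net shift of +255°.
Start = end − shift: 300 − 255 = 45°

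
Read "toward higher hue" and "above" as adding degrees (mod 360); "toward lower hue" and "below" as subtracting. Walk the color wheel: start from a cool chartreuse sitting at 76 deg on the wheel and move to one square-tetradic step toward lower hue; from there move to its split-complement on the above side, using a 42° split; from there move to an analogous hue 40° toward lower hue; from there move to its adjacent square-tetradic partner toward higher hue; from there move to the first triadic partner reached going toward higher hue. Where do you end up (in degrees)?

76 − 90 = -14 → -14 + 360 = 346°   (square ↓)
346 + 222 = 568 → 568 − 360 = 208°   (split-comp 42° ↑)
208 − 40 = 168°   (analog 40° ↓)
168 + 90 = 258°   (square ↑)
258 + 120 = 378 → 378 − 360 = 18°   (triadic ↑)

18°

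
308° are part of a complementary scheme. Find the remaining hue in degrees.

128°

The complement sits 180° across the wheel.
The full set through 308° is {128°, 308°}.
Given {308°}, the missing hue is 128°.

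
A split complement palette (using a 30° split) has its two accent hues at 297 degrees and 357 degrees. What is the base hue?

147°

The accents sit 30° either side of the complement, so the complement is their short-arc midpoint on the wheel.
Short-arc midpoint of 297° and 357°: 327°.
Base is 180° from the complement: 327 − 180 = 147°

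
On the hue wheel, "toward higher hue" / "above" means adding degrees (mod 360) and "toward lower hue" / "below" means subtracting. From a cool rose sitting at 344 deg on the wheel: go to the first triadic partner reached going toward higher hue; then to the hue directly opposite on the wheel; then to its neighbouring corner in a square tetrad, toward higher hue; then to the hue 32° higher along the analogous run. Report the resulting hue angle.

+120° (triadic ↑): 344 + 120 = 464 → 464 − 360 = 104°
+180° (complement): 104 + 180 = 284°
+90° (square ↑): 284 + 90 = 374 → 374 − 360 = 14°
+32° (analog 32° ↑): 14 + 32 = 46°

46°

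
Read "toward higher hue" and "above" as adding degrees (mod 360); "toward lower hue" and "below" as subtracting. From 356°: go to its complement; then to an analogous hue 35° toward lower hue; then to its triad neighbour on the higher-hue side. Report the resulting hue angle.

261°

+180° (complement): 356 + 180 = 536 → 536 − 360 = 176°
−35° (analog 35° ↓): 176 − 35 = 141°
+120° (triadic ↑): 141 + 120 = 261°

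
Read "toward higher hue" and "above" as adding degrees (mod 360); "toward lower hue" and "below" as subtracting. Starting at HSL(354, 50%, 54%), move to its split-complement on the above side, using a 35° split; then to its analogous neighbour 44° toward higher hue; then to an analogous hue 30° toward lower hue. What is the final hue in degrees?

223°

+215° (split-comp 35° ↑): 354 + 215 = 569 → 569 − 360 = 209°
+44° (analog 44° ↑): 209 + 44 = 253°
−30° (analog 30° ↓): 253 − 30 = 223°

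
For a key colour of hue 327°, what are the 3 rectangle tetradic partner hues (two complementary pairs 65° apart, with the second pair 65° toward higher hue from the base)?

A rectangular tetradic uses two complementary pairs 65° apart: offsets 0°, 65°, 180°, 245°.
327 + 65 = 392 → 392 − 360 = 32°
327 + 180 = 507 → 507 − 360 = 147°
327 + 245 = 572 → 572 − 360 = 212°

32°, 147°, 212°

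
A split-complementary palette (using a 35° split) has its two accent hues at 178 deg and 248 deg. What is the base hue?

The accents sit 35° either side of the complement, so the complement is their short-arc midpoint on the wheel.
Short-arc midpoint of 178° and 248°: 213°.
Base is 180° from the complement: 213 − 180 = 33°

33°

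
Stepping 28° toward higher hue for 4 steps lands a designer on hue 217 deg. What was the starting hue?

4 steps of 28° (toward higher hue) give a net shift of +112°.
Start = end − shift: 217 − 112 = 105°

105°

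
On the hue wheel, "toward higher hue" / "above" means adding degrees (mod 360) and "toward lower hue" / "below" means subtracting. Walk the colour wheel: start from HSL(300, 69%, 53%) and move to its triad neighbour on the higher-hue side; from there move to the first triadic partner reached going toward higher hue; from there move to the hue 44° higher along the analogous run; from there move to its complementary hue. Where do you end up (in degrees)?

+120° (triadic ↑): 300 + 120 = 420 → 420 − 360 = 60°
+120° (triadic ↑): 60 + 120 = 180°
+44° (analog 44° ↑): 180 + 44 = 224°
+180° (complement): 224 + 180 = 404 → 404 − 360 = 44°

44°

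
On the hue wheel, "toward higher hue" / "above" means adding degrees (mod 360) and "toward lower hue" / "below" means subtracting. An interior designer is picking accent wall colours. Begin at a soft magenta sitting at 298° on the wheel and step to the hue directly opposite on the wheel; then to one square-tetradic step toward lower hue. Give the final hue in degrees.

complement +180°: 298 + 180 = 478 → 478 − 360 = 118°
square ↓ −90°: 118 − 90 = 28°

28°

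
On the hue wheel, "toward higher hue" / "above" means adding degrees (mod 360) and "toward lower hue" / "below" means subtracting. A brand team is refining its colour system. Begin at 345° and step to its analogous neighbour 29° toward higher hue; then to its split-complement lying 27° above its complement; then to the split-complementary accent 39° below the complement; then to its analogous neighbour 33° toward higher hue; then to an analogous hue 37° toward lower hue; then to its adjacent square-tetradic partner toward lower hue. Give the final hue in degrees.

+29° (analog 29° ↑): 345 + 29 = 374 → 374 − 360 = 14°
+207° (split-comp 27° ↑): 14 + 207 = 221°
+141° (split-comp 39° ↓): 221 + 141 = 362 → 362 − 360 = 2°
+33° (analog 33° ↑): 2 + 33 = 35°
−37° (analog 37° ↓): 35 − 37 = -2 → -2 + 360 = 358°
−90° (square ↓): 358 − 90 = 268°

268°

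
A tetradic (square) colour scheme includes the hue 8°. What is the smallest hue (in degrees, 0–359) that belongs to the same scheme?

A square tetradic scheme places four hues every 90°.
The full set through 8° is {8°, 98°, 188°, 278°}.

8°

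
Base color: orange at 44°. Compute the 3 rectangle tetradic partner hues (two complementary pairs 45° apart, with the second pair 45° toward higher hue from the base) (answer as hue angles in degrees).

44 + 45 = 89°
44 + 180 = 224°
44 + 225 = 269°

89°, 224° and 269°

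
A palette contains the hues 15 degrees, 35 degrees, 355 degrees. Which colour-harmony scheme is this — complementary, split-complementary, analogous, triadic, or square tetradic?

Sort the hues: 15°, 35°, 355°.
Successive gaps around the wheel: 20°, 320°, 20°.
A run of hues at equal small steps (20°) with one large closing gap is an analogous group.

analogous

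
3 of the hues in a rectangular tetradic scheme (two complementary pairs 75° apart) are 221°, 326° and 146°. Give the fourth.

A rectangular tetradic uses two complementary pairs 75° apart: offsets 0°, 75°, 180°, 255°.
Among {146°, 221°, 326°}, 146° and 326° are a 180° pair.
The remaining hue 221° needs its own complement: 221 + 180 = 401 → 401 − 360 = 41°

41°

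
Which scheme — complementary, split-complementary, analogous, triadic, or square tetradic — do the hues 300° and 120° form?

complementary

Sort the hues: 120°, 300°.
Successive gaps around the wheel: 180°, 180°.
Two hues 180° apart are complementary.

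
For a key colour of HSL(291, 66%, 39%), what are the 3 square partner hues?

21°, 111°, and 201°

291 + 90 = 381 → 381 − 360 = 21°
291 + 180 = 471 → 471 − 360 = 111°
291 + 270 = 561 → 561 − 360 = 201°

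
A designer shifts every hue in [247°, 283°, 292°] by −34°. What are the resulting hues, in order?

213°, 249°, 258°

247 − 34 = 213°
283 − 34 = 249°
292 − 34 = 258°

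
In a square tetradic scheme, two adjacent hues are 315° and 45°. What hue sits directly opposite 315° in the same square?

135°

A square tetradic scheme places four hues 90° apart; opposite corners are 180° apart.
315 + 180 = 495 → 495 − 360 = 135°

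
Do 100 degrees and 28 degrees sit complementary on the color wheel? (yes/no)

no

Angular distance: |100 − 28| = 72 = 72°.
Complementary requires 180°.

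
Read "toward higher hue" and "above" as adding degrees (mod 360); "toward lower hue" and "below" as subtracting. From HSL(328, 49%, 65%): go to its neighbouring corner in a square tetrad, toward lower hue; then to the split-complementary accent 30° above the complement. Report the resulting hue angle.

square ↓ −90°: 328 − 90 = 238°
split-comp 30° ↑ +210°: 238 + 210 = 448 → 448 − 360 = 88°

88°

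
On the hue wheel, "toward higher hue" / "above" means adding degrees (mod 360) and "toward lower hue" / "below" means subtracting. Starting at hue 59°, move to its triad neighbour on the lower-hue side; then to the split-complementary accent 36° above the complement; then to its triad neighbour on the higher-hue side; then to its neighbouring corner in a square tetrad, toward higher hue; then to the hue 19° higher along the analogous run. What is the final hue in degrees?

24°

−120° (triadic ↓): 59 − 120 = -61 → -61 + 360 = 299°
+216° (split-comp 36° ↑): 299 + 216 = 515 → 515 − 360 = 155°
+120° (triadic ↑): 155 + 120 = 275°
+90° (square ↑): 275 + 90 = 365 → 365 − 360 = 5°
+19° (analog 19° ↑): 5 + 19 = 24°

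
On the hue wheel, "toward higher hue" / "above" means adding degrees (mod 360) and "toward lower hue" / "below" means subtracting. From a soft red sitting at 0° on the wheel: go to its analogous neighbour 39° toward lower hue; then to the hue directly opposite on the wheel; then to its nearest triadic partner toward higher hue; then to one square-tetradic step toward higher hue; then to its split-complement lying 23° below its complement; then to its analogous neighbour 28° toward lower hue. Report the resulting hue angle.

120°

0 − 39 = -39 → -39 + 360 = 321°   (analog 39° ↓)
321 + 180 = 501 → 501 − 360 = 141°   (complement)
141 + 120 = 261°   (triadic ↑)
261 + 90 = 351°   (square ↑)
351 + 157 = 508 → 508 − 360 = 148°   (split-comp 23° ↓)
148 − 28 = 120°   (analog 28° ↓)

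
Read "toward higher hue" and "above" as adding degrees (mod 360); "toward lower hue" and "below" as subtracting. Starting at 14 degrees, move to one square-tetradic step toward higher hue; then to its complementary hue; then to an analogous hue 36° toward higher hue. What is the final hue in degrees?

14 + 90 = 104°   (square ↑)
104 + 180 = 284°   (complement)
284 + 36 = 320°   (analog 36° ↑)

320°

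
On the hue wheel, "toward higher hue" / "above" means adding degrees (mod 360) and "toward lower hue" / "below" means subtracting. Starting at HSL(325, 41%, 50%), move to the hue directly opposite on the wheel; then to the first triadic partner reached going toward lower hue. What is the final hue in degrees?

325 + 180 = 505 → 505 − 360 = 145°   (complement)
145 − 120 = 25°   (triadic ↓)

25°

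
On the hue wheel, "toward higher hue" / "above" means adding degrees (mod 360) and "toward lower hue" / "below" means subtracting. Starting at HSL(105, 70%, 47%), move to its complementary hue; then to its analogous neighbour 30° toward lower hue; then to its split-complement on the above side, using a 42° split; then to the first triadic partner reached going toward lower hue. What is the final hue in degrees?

105 + 180 = 285°   (complement)
285 − 30 = 255°   (analog 30° ↓)
255 + 222 = 477 → 477 − 360 = 117°   (split-comp 42° ↑)
117 − 120 = -3 → -3 + 360 = 357°   (triadic ↓)

357°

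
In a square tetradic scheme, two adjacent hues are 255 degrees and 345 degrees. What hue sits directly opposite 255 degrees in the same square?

75°

A square tetradic scheme places four hues 90° apart; opposite corners are 180° apart.
255 + 180 = 435 → 435 − 360 = 75°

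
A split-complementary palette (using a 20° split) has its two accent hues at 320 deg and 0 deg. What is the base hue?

160°

The accents sit 20° either side of the complement, so the complement is their short-arc midpoint on the wheel.
Short-arc midpoint of 320° and 0°: 340°.
Base is 180° from the complement: 340 − 180 = 160°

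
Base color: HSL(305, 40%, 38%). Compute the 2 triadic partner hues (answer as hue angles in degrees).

65° and 185°

A triad places three hues 120° apart.
305 + 120 = 425 → 425 − 360 = 65°
305 + 240 = 545 → 545 − 360 = 185°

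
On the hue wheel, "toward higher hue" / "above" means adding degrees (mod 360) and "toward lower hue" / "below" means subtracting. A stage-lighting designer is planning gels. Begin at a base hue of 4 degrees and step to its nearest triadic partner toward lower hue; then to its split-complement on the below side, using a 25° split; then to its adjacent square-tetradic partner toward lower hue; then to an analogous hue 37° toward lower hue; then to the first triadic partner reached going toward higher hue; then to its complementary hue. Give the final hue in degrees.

212°

4 − 120 = -116 → -116 + 360 = 244°   (triadic ↓)
244 + 155 = 399 → 399 − 360 = 39°   (split-comp 25° ↓)
39 − 90 = -51 → -51 + 360 = 309°   (square ↓)
309 − 37 = 272°   (analog 37° ↓)
272 + 120 = 392 → 392 − 360 = 32°   (triadic ↑)
32 + 180 = 212°   (complement)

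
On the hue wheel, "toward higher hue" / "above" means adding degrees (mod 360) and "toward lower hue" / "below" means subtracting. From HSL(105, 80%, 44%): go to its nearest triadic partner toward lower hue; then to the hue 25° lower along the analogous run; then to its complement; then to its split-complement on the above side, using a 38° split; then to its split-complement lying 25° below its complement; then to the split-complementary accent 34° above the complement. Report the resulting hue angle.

7°

triadic ↓ −120°: 105 − 120 = -15 → -15 + 360 = 345°
analog 25° ↓ −25°: 345 − 25 = 320°
complement +180°: 320 + 180 = 500 → 500 − 360 = 140°
split-comp 38° ↑ +218°: 140 + 218 = 358°
split-comp 25° ↓ +155°: 358 + 155 = 513 → 513 − 360 = 153°
split-comp 34° ↑ +214°: 153 + 214 = 367 → 367 − 360 = 7°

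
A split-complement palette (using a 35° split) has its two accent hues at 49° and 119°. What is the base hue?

264°

The accents sit 35° either side of the complement, so the complement is their short-arc midpoint on the wheel.
Short-arc midpoint of 49° and 119°: 84°.
Base is 180° from the complement: 84 − 180 = -96 → -96 + 360 = 264°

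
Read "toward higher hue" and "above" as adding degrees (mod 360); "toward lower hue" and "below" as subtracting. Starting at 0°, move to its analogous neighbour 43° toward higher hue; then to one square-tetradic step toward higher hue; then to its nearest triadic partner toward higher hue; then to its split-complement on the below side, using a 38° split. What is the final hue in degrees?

35°

analog 43° ↑ +43°: 0 + 43 = 43°
square ↑ +90°: 43 + 90 = 133°
triadic ↑ +120°: 133 + 120 = 253°
split-comp 38° ↓ +142°: 253 + 142 = 395 → 395 − 360 = 35°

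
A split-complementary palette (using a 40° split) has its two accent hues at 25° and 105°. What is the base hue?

The accents sit 40° either side of the complement, so the complement is their short-arc midpoint on the wheel.
Short-arc midpoint of 25° and 105°: 65°.
Base is 180° from the complement: 65 − 180 = -115 → -115 + 360 = 245°

245°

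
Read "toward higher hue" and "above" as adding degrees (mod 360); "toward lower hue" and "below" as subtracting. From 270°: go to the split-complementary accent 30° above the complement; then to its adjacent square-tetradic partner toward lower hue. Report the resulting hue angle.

30°

split-comp 30° ↑ +210°: 270 + 210 = 480 → 480 − 360 = 120°
square ↓ −90°: 120 − 90 = 30°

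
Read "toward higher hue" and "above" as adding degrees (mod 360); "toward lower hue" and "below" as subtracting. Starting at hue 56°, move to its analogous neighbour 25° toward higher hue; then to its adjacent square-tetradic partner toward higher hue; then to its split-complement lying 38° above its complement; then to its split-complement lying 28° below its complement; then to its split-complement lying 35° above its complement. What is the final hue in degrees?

36°

analog 25° ↑ +25°: 56 + 25 = 81°
square ↑ +90°: 81 + 90 = 171°
split-comp 38° ↑ +218°: 171 + 218 = 389 → 389 − 360 = 29°
split-comp 28° ↓ +152°: 29 + 152 = 181°
split-comp 35° ↑ +215°: 181 + 215 = 396 → 396 − 360 = 36°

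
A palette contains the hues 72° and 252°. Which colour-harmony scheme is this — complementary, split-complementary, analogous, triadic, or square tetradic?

complementary

Sort the hues: 72°, 252°.
Successive gaps around the wheel: 180°, 180°.
Two hues 180° apart are complementary.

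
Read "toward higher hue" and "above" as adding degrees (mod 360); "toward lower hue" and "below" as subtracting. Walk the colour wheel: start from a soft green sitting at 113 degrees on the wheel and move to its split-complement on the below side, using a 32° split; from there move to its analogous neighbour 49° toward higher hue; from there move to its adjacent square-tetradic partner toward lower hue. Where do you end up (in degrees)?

+148° (split-comp 32° ↓): 113 + 148 = 261°
+49° (analog 49° ↑): 261 + 49 = 310°
−90° (square ↓): 310 − 90 = 220°

220°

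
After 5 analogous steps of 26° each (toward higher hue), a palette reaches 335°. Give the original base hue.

5 steps of 26° (toward higher hue) give a net shift of +130°.
Start = end − shift: 335 − 130 = 205°

205°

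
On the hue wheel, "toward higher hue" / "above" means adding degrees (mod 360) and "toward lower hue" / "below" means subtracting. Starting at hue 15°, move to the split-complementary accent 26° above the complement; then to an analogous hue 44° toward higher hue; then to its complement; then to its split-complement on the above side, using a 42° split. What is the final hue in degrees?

307°

+206° (split-comp 26° ↑): 15 + 206 = 221°
+44° (analog 44° ↑): 221 + 44 = 265°
+180° (complement): 265 + 180 = 445 → 445 − 360 = 85°
+222° (split-comp 42° ↑): 85 + 222 = 307°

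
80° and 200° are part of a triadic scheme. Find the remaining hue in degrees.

320°

A triad places three hues 120° apart.
The full set through 80° is {80°, 200°, 320°}.
Given {80°, 200°}, the missing hue is 320°.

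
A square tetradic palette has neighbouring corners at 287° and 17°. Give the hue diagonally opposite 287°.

A square tetradic scheme places four hues 90° apart; opposite corners are 180° apart.
287 + 180 = 467 → 467 − 360 = 107°

107°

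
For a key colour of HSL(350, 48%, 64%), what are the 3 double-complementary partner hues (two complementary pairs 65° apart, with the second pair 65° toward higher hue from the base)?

A rectangular tetradic uses two complementary pairs 65° apart: offsets 0°, 65°, 180°, 245°.
350 + 65 = 415 → 415 − 360 = 55°
350 + 180 = 530 → 530 − 360 = 170°
350 + 245 = 595 → 595 − 360 = 235°

55°, 170° and 235°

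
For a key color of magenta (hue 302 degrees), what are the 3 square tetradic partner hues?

302 + 90 = 392 → 392 − 360 = 32°
302 + 180 = 482 → 482 − 360 = 122°
302 + 270 = 572 → 572 − 360 = 212°

32°, 122°, and 212°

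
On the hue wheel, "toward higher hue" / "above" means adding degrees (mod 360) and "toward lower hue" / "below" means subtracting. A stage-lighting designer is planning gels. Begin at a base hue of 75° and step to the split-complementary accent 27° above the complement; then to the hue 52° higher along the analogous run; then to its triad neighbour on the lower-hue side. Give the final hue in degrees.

214°

75 + 207 = 282°   (split-comp 27° ↑)
282 + 52 = 334°   (analog 52° ↑)
334 − 120 = 214°   (triadic ↓)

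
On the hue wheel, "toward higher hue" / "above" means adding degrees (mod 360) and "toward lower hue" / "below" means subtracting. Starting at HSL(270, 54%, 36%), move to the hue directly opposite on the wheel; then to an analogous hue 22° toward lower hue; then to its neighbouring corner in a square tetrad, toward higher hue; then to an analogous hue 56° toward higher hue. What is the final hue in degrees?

214°

complement +180°: 270 + 180 = 450 → 450 − 360 = 90°
analog 22° ↓ −22°: 90 − 22 = 68°
square ↑ +90°: 68 + 90 = 158°
analog 56° ↑ +56°: 158 + 56 = 214°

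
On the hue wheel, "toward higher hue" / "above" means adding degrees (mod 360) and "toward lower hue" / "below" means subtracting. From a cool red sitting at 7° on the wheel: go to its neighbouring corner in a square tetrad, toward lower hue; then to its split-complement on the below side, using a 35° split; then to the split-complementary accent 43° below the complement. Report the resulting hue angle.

199°

square ↓ −90°: 7 − 90 = -83 → -83 + 360 = 277°
split-comp 35° ↓ +145°: 277 + 145 = 422 → 422 − 360 = 62°
split-comp 43° ↓ +137°: 62 + 137 = 199°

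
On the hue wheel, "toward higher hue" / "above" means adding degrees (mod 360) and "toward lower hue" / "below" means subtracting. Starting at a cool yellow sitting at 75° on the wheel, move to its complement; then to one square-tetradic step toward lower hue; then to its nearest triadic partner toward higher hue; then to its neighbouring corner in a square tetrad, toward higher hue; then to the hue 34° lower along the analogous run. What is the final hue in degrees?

75 + 180 = 255°   (complement)
255 − 90 = 165°   (square ↓)
165 + 120 = 285°   (triadic ↑)
285 + 90 = 375 → 375 − 360 = 15°   (square ↑)
15 − 34 = -19 → -19 + 360 = 341°   (analog 34° ↓)

341°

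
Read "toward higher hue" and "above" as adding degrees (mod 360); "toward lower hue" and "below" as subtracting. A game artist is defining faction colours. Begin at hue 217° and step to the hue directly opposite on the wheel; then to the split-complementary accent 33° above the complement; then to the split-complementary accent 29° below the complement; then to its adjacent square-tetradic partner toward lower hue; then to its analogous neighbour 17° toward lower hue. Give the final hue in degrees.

complement +180°: 217 + 180 = 397 → 397 − 360 = 37°
split-comp 33° ↑ +213°: 37 + 213 = 250°
split-comp 29° ↓ +151°: 250 + 151 = 401 → 401 − 360 = 41°
square ↓ −90°: 41 − 90 = -49 → -49 + 360 = 311°
analog 17° ↓ −17°: 311 − 17 = 294°

294°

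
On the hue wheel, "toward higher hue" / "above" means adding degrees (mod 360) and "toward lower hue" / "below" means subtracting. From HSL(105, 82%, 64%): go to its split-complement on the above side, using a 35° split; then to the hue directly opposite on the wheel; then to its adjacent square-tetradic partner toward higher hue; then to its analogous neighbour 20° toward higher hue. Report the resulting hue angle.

+215° (split-comp 35° ↑): 105 + 215 = 320°
+180° (complement): 320 + 180 = 500 → 500 − 360 = 140°
+90° (square ↑): 140 + 90 = 230°
+20° (analog 20° ↑): 230 + 20 = 250°

250°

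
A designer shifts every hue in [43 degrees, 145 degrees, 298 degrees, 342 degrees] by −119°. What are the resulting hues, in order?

284°, 26°, 179°, 223°

43 − 119 = -76 → -76 + 360 = 284°
145 − 119 = 26°
298 − 119 = 179°
342 − 119 = 223°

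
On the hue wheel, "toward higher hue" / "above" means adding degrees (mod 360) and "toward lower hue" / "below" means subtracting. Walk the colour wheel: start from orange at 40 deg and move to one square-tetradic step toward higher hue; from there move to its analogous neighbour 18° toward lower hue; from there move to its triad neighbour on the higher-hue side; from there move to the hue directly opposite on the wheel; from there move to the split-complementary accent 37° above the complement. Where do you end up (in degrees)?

40 + 90 = 130°   (square ↑)
130 − 18 = 112°   (analog 18° ↓)
112 + 120 = 232°   (triadic ↑)
232 + 180 = 412 → 412 − 360 = 52°   (complement)
52 + 217 = 269°   (split-comp 37° ↑)

269°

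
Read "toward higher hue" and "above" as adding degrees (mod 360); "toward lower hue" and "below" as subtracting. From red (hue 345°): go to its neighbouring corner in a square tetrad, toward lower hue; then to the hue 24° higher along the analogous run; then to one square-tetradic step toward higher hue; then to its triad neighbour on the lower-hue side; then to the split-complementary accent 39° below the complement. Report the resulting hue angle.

−90° (square ↓): 345 − 90 = 255°
+24° (analog 24° ↑): 255 + 24 = 279°
+90° (square ↑): 279 + 90 = 369 → 369 − 360 = 9°
−120° (triadic ↓): 9 − 120 = -111 → -111 + 360 = 249°
+141° (split-comp 39° ↓): 249 + 141 = 390 → 390 − 360 = 30°

30°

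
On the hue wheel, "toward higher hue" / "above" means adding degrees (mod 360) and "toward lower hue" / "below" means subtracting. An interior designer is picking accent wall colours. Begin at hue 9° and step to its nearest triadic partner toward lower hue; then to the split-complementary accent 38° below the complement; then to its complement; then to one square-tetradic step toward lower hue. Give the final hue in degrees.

121°

triadic ↓ −120°: 9 − 120 = -111 → -111 + 360 = 249°
split-comp 38° ↓ +142°: 249 + 142 = 391 → 391 − 360 = 31°
complement +180°: 31 + 180 = 211°
square ↓ −90°: 211 − 90 = 121°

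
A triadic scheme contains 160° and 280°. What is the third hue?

40°

A triad spaces three hues 120° apart.
The full set is {40°, 160°, 280°}.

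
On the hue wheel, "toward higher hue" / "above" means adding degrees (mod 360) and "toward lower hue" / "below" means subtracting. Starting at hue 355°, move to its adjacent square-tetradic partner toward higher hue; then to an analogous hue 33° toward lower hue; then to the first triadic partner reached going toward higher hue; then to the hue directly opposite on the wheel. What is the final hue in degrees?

352°

+90° (square ↑): 355 + 90 = 445 → 445 − 360 = 85°
−33° (analog 33° ↓): 85 − 33 = 52°
+120° (triadic ↑): 52 + 120 = 172°
+180° (complement): 172 + 180 = 352°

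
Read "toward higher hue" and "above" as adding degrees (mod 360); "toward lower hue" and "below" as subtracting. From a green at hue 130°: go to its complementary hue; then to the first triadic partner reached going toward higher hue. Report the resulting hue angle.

+180° (complement): 130 + 180 = 310°
+120° (triadic ↑): 310 + 120 = 430 → 430 − 360 = 70°

70°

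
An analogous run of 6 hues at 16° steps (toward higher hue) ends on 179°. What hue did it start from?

99°

5 steps of 16° (toward higher hue) give a net shift of +80°.
Start = end − shift: 179 − 80 = 99°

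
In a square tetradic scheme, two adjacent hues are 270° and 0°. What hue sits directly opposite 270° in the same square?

90°

A square tetradic scheme places four hues 90° apart; opposite corners are 180° apart.
270 + 180 = 450 → 450 − 360 = 90°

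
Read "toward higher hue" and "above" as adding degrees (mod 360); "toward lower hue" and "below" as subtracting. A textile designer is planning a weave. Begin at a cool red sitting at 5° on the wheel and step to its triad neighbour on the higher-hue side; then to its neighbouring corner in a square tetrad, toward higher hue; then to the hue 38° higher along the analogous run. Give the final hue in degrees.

5 + 120 = 125°   (triadic ↑)
125 + 90 = 215°   (square ↑)
215 + 38 = 253°   (analog 38° ↑)

253°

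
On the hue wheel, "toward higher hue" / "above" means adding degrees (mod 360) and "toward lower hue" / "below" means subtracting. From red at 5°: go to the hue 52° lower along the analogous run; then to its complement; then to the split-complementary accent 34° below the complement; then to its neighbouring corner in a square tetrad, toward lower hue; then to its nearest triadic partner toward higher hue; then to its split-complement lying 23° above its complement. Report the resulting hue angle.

analog 52° ↓ −52°: 5 − 52 = -47 → -47 + 360 = 313°
complement +180°: 313 + 180 = 493 → 493 − 360 = 133°
split-comp 34° ↓ +146°: 133 + 146 = 279°
square ↓ −90°: 279 − 90 = 189°
triadic ↑ +120°: 189 + 120 = 309°
split-comp 23° ↑ +203°: 309 + 203 = 512 → 512 − 360 = 152°

152°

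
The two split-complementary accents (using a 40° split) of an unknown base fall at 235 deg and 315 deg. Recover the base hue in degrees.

The accents sit 40° either side of the complement, so the complement is their short-arc midpoint on the wheel.
Short-arc midpoint of 235° and 315°: 275°.
Base is 180° from the complement: 275 − 180 = 95°

95°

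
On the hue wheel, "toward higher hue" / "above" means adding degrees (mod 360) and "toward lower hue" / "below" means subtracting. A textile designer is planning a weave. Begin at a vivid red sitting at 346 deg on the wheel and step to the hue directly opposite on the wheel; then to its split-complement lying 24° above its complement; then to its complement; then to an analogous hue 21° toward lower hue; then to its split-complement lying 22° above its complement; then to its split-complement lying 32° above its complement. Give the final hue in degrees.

223°

346 + 180 = 526 → 526 − 360 = 166°   (complement)
166 + 204 = 370 → 370 − 360 = 10°   (split-comp 24° ↑)
10 + 180 = 190°   (complement)
190 − 21 = 169°   (analog 21° ↓)
169 + 202 = 371 → 371 − 360 = 11°   (split-comp 22° ↑)
11 + 212 = 223°   (split-comp 32° ↑)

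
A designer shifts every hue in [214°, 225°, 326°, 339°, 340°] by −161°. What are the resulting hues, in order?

214 − 161 = 53°
225 − 161 = 64°
326 − 161 = 165°
339 − 161 = 178°
340 − 161 = 179°

53°, 64°, 165°, 178°, 179°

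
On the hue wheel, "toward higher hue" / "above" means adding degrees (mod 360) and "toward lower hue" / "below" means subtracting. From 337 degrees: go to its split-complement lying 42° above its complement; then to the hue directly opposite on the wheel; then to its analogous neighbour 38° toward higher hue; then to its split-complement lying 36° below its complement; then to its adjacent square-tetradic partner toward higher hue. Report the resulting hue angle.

+222° (split-comp 42° ↑): 337 + 222 = 559 → 559 − 360 = 199°
+180° (complement): 199 + 180 = 379 → 379 − 360 = 19°
+38° (analog 38° ↑): 19 + 38 = 57°
+144° (split-comp 36° ↓): 57 + 144 = 201°
+90° (square ↑): 201 + 90 = 291°

291°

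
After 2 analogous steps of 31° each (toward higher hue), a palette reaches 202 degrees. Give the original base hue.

140°

2 steps of 31° (toward higher hue) give a net shift of +62°.
Start = end − shift: 202 − 62 = 140°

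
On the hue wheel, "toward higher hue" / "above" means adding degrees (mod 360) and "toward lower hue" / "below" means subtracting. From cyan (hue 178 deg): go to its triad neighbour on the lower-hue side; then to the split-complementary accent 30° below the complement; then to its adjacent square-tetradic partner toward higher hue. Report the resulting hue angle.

triadic ↓ −120°: 178 − 120 = 58°
split-comp 30° ↓ +150°: 58 + 150 = 208°
square ↑ +90°: 208 + 90 = 298°

298°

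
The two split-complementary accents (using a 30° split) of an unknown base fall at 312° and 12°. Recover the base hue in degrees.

162°

The accents sit 30° either side of the complement, so the complement is their short-arc midpoint on the wheel.
Short-arc midpoint of 312° and 12°: 342°.
Base is 180° from the complement: 342 − 180 = 162°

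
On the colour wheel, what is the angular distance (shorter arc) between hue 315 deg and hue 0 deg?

45°

|315 − 0| = 315.
The shorter arc is 360 − 315 = 45°.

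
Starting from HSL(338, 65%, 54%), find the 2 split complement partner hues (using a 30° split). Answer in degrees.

Split-complementary hues sit 30° either side of the complement.
Complement of 338 deg: 338 + 180 = 518 → 518 − 360 = 158°
158 − 30 = 128°
158 + 30 = 188°

128° and 188°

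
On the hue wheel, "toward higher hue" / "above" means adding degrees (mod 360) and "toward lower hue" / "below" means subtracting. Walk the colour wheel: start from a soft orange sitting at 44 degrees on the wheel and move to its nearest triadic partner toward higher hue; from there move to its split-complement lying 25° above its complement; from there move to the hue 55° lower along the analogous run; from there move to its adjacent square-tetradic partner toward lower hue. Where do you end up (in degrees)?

+120° (triadic ↑): 44 + 120 = 164°
+205° (split-comp 25° ↑): 164 + 205 = 369 → 369 − 360 = 9°
−55° (analog 55° ↓): 9 − 55 = -46 → -46 + 360 = 314°
−90° (square ↓): 314 − 90 = 224°

224°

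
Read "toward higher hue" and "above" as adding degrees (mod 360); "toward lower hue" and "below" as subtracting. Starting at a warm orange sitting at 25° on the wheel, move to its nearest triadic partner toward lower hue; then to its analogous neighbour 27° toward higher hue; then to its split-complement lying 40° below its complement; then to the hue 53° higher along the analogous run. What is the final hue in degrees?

125°

25 − 120 = -95 → -95 + 360 = 265°   (triadic ↓)
265 + 27 = 292°   (analog 27° ↑)
292 + 140 = 432 → 432 − 360 = 72°   (split-comp 40° ↓)
72 + 53 = 125°   (analog 53° ↑)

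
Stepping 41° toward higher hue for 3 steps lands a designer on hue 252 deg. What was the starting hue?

129°

3 steps of 41° (toward higher hue) give a net shift of +123°.
Start = end − shift: 252 − 123 = 129°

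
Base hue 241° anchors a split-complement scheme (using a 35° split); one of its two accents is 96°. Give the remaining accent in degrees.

26°

Split-complementary hues sit 35° either side of the complement.
Complement of the base 241°: 241 + 180 = 421 → 421 − 360 = 61°
The given accent 96° is 35° one side of 61°; the other accent sits 35° the other side: 61 − 35 = 26°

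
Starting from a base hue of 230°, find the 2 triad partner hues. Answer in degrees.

350° and 110°

A triad places three hues 120° apart.
230 + 120 = 350°
230 + 240 = 470 → 470 − 360 = 110°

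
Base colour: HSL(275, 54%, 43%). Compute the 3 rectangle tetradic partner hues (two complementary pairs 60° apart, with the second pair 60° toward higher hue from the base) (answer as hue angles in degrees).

A rectangular tetradic uses two complementary pairs 60° apart: offsets 0°, 60°, 180°, 240°.
275 + 60 = 335°
275 + 180 = 455 → 455 − 360 = 95°
275 + 240 = 515 → 515 − 360 = 155°

335°, 95°, 155°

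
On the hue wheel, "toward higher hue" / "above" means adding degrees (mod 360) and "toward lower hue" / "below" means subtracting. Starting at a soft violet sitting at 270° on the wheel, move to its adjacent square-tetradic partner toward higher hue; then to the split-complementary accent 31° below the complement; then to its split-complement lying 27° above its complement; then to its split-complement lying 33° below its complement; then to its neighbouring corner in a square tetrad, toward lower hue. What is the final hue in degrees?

square ↑ +90°: 270 + 90 = 360 → 360 − 360 = 0°
split-comp 31° ↓ +149°: 0 + 149 = 149°
split-comp 27° ↑ +207°: 149 + 207 = 356°
split-comp 33° ↓ +147°: 356 + 147 = 503 → 503 − 360 = 143°
square ↓ −90°: 143 − 90 = 53°

53°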